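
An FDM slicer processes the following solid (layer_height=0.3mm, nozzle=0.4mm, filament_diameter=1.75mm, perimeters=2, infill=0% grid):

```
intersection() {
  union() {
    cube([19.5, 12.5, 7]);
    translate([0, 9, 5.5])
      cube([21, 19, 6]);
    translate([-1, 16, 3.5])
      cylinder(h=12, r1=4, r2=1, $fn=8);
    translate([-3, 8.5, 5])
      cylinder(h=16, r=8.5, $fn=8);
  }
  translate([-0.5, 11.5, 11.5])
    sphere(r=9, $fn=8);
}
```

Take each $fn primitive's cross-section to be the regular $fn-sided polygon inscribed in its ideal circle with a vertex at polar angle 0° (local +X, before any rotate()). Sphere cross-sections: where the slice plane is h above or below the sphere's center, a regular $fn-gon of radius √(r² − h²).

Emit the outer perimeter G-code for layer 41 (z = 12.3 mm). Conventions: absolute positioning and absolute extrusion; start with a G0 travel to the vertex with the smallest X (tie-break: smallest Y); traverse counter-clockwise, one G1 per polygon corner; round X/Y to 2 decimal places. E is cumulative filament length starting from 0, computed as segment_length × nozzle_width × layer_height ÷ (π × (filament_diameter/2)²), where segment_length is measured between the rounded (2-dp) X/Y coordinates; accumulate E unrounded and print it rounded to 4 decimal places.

At z = 12.3 mm: the cube is not intersected at this z (z outside [0, 7]); the cube at (0, 9) is absent (z outside [5.5, 11.5]); the cone at (-1, 16): at t=0.733 of its height the radius interpolates to r₁+(r₂−r₁)t = 1.800, giving a regular 8-gon of that circumradius; the cylinder at (-3, 8.5): section is a regular 8-gon, circumradius r=8.5; Merging all regions: the regions partially overlap (shared area 5.11 mm²), so overlapping operands fuse into one piece — 1 connected region; the r=9 sphere at (-0.5, 11.5) slices to a regular 8-gon of circumradius 8.964 (√(r²−h²) with h=0.8 from center); After intersecting: the r=9 sphere at (-0.5, 11.5) partially overlaps the result so far; clipping to the common part keeps 154.68 mm² — 1 connected region. The outline is a single polygon with 14 vertices. Extrusion per mm of travel: 0.4 × 0.3 / (π × 0.875²) = 0.049890. Accumulating E over each segment gives final E = 2.3399.

G0 X-9.46 Y11.50 Z12.30
G1 X-6.84 Y5.16 E0.3422
G1 X-0.50 Y2.54 E0.6845
G1 X3.76 Y4.30 E0.9145
G1 X5.50 Y8.50 E1.1413
G1 X3.01 Y14.51 E1.4658
G1 X0.60 Y15.51 E1.5960
G1 X0.80 Y16.00 E1.6224
G1 X0.27 Y17.27 E1.6911
G1 X-1.00 Y17.80 E1.7597
G1 X-2.27 Y17.27 E1.8284
G1 X-2.48 Y16.78 E1.8550
G1 X-3.00 Y17.00 E1.8831
G1 X-8.05 Y14.91 E2.1558
G1 X-9.46 Y11.50 E2.3399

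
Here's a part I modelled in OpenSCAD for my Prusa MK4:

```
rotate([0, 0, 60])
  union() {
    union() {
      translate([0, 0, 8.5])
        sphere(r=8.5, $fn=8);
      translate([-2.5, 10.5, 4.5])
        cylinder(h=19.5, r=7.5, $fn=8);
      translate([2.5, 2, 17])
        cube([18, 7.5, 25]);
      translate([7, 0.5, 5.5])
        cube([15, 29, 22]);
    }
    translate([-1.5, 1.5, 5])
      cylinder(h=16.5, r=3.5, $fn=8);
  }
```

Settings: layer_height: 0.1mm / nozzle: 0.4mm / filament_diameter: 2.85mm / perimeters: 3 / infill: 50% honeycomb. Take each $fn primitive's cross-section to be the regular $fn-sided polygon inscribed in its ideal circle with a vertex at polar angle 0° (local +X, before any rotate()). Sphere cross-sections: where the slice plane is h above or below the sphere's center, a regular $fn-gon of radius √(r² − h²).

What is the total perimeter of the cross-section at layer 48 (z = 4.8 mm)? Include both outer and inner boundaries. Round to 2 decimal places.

At z = 4.8 mm: the r=8.5 sphere contributes a regular 8-gon of circumradius √(8.5²−3.7²) = 7.652 (perimeter = 2·8·7.652·sin(180°/8) = 46.86 mm); the r=7.5 cylinder at (-2.5, 10.5) gives a regular 8-gon of circumradius 7.5 (constant along its height) (perimeter = 2·8·7.500·sin(180°/8) = 45.92 mm); the cube at (2.5, 2) is absent (z outside [17, 42]); the cube at (7, 0.5) does not reach this height (z outside [5.5, 27.5]); Taking the union: the regions partially overlap (shared area 23.50 mm²), so the edge portions inside another operand are dropped and the merged outline is re-measured after clipping — boundary = 71.73 mm; the cylinder at (-1.5, 1.5) is not intersected at this z (z outside [5, 21.5]); Merging all regions: only the result so far is present, so the union is just that shape — boundary = 71.73 mm; (whole slice rotated 60° about Z — lengths, areas and connectivity unchanged). Overall, the cross-section is a single solid region. Total boundary length (outer) = 71.73 mm.

71.73 mm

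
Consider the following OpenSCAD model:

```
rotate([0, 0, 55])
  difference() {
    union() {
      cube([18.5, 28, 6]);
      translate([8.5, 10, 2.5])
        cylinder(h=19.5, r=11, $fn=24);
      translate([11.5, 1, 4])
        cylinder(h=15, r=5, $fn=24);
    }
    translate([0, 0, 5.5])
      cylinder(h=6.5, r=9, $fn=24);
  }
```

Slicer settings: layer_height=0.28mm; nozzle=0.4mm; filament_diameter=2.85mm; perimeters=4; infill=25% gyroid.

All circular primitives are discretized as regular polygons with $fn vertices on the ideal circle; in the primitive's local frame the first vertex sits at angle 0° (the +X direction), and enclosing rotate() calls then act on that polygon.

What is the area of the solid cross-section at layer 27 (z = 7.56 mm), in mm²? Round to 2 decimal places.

At z = 7.56 mm: the cube is absent (z outside [0, 6]); the r=11 cylinder at (8.5, 10) contributes a regular 24-gon of circumradius 11 (area = (24/2)·11.000²·sin(360°/24) = 375.81 mm²); the cylinder at (11.5, 1): section is a regular 24-gon, circumradius r=5 (area = (24/2)·5.000²·sin(360°/24) = 77.65 mm²); Merging all regions: the regions partially overlap — summed areas 453.45 mm² minus the doubly-counted overlap 49.37 mm² gives 404.08 mm² — area = 404.08 mm²; the r=9 cylinder gives a regular 24-gon of circumradius 9 (constant along its height) (area = (24/2)·9.000²·sin(360°/24) = 251.57 mm²); Taking the first minus the rest: starting from the result so far (404.08 mm²), the r=9 cylinder partially overlaps it — only the 71.85 mm² overlap (of its 251.57 mm²) is removed, clipping the outline — area = 332.23 mm²; (whole slice rotated 55° about Z — lengths, areas and connectivity unchanged). Overall, the cross-section is a single solid region. Net area = 332.23 mm².

332.23 mm²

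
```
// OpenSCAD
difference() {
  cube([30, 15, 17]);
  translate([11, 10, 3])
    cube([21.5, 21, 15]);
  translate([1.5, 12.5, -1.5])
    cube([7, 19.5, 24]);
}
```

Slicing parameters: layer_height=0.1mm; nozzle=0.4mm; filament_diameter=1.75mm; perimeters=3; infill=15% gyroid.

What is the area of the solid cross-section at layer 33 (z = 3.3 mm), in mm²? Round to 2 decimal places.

At z = 3.3 mm: the 30×15 cube contributes its full rectangle (area 450.00 mm²); the cube at (11, 10) (footprint 21.5×21) is included at this height (area 451.50 mm²); the cube at (1.5, 12.5) (footprint 7×19.5) is included at this height (area 136.50 mm²); Taking the first minus the rest: starting from the 30×15 cube (450.00 mm²), the 21.5×21 cube at (11, 10) partially overlaps it — only the 95.00 mm² overlap (of its 451.50 mm²) is removed, clipping the outline; the 7×19.5 cube at (1.5, 12.5) partially overlaps it — only the 17.50 mm² overlap (of its 136.50 mm²) is removed, clipping the outline — area = 337.50 mm². Overall, the cross-section is a single solid region. Net area = 337.50 mm².

337.50 mm²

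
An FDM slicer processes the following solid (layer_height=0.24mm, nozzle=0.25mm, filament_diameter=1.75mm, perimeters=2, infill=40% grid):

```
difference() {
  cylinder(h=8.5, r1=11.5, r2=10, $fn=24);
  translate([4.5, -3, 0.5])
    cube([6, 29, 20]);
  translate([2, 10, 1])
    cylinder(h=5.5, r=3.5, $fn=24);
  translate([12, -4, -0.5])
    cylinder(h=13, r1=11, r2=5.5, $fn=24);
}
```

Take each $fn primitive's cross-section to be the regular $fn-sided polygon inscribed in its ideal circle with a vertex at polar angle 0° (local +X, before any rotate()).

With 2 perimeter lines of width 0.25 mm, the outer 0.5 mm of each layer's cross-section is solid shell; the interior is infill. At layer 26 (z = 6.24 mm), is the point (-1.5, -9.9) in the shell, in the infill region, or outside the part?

shell

At z = 6.24 mm: the cone (r1=11.5→r2=10) has section circumradius 10.399 here — a regular 24-gon; the cube at (4.5, -3) (footprint 6×29) is included at this height; the cylinder at (2, 10): section is a regular 24-gon, circumradius r=3.5; the cone at (12, -4) (r1=11→r2=5.5) has section circumradius 8.148 here — a regular 24-gon; Subtracting the remaining from the first: starting from the cone, the 6×29 cube at (4.5, -3) partially overlaps it — only the 56.05 mm² overlap (of its 174.00 mm²) is removed, clipping the outline; the r=3.5 cylinder at (2, 10) partially overlaps it — only the 17.84 mm² overlap (of its 38.05 mm²) is removed, clipping the outline; the cone at (12, -4) partially overlaps it — only the 23.32 mm² overlap (of its 206.22 mm²) is removed, clipping the outline — 1 connected region. Overall, the cross-section is a single solid region. The nearest boundary edge runs (-0.00, -10.40)→(-2.69, -10.04); distance from the point to it = 0.30 mm. The point is inside the cross-section, 0.30 mm from the nearest boundary — within the 0.5 mm shell band (2 × 0.25).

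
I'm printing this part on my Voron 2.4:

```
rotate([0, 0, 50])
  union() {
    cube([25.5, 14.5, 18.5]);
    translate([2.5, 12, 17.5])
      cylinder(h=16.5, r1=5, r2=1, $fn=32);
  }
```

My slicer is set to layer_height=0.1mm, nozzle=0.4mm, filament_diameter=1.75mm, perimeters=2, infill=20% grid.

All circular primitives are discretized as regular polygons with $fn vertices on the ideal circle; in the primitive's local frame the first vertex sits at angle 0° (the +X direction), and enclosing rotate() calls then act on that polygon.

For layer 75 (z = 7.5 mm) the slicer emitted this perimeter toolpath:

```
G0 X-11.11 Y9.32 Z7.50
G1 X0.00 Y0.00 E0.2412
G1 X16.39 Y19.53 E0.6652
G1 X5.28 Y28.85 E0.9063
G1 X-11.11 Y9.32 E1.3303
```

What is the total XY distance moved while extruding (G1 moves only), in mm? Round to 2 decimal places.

Sum the Euclidean lengths of each G1 segment: total = 80.00 mm.

80.00 mm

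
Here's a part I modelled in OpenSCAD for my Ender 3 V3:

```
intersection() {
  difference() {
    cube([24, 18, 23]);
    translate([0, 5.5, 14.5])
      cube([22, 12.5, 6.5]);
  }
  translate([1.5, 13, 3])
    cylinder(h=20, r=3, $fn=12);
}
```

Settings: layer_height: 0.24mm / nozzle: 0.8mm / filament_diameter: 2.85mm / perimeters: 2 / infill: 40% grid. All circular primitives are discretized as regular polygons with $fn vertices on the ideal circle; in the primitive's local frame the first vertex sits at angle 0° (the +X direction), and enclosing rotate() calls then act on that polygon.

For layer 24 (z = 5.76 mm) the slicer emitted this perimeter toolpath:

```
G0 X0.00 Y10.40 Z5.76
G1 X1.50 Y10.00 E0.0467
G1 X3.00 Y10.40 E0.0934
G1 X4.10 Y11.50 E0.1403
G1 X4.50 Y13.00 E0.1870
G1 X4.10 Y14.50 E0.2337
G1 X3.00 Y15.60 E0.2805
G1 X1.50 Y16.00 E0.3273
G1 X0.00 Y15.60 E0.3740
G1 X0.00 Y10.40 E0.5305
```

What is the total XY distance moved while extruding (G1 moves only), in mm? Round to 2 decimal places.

17.63 mm

Sum the Euclidean lengths of each G1 segment: total = 17.63 mm.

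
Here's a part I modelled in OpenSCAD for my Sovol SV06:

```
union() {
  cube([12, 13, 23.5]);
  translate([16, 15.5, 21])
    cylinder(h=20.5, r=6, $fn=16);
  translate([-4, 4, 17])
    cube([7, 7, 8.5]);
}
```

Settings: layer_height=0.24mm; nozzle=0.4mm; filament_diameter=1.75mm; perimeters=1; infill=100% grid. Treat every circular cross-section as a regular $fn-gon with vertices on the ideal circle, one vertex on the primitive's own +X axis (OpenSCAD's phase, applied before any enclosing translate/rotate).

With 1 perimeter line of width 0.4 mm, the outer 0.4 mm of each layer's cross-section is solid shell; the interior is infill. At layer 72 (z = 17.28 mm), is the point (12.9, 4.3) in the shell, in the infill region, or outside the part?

At z = 17.28 mm: the cube is present — its section is the full 12×13 rectangle; the cylinder at (16, 15.5) does not reach this height (z outside [21, 41.5]); the 7×7 cube at (-4, 4) contributes its full rectangle; Merging all regions: the regions partially overlap (shared area 21.00 mm²), so overlapping operands fuse into one piece — 1 connected region. Overall, the cross-section is a single solid region. The nearest boundary edge runs (12.00, 13.00)→(12.00, 0.00); distance from the point to it = 0.90 mm. The point is not inside any of the regions above, so it lies outside the cross-section (0.90 mm from the nearest boundary).

outside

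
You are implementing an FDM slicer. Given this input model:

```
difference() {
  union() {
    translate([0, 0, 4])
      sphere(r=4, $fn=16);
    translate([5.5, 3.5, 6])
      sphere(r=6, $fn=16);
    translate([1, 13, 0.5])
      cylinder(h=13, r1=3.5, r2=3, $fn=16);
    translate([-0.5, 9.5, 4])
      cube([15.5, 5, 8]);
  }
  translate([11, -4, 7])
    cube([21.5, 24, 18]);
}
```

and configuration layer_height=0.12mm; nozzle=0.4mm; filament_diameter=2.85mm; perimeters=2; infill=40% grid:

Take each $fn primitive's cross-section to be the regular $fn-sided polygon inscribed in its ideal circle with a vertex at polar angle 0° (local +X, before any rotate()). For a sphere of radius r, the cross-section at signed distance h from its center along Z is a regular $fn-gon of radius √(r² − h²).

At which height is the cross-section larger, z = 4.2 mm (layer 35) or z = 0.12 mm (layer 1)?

layer 35 (z = 4.2 mm)

Layer 35 (z = 4.2): the r=4 sphere slices to a regular 16-gon of circumradius 3.995 (√(r²−h²) with h=0.2 from center) (area = (16/2)·3.995²·sin(360°/16) = 48.86 mm²); the sphere at (5.5, 3.5): section is a regular 16-gon, circumradius = √(r²−h²) = √(6²−1.8²) = 5.724 (area = (16/2)·5.724²·sin(360°/16) = 100.29 mm²); the cone at (1, 13) contributes a regular 16-gon of circumradius 3.358 (interpolated between r1=3.5 and r2=3 at t=0.285) (area = (16/2)·3.358²·sin(360°/16) = 34.52 mm²); the 15.5×5 cube at (-0.5, 9.5) contributes its full rectangle (area 77.50 mm²); Merging all regions: the regions partially overlap — summed areas 261.17 mm² minus the doubly-counted overlap 35.11 mm² gives 226.06 mm² — area = 226.06 mm²; the cube at (11, -4) is absent (z outside [7, 25]); Taking the first minus the rest: none of the subtracted shapes is present at this height, so that combined region is unchanged — area = 226.06 mm². So its area = 226.06 mm². Layer 1 (z = 0.12): the r=4 sphere contributes a regular 16-gon of circumradius √(4²−3.88²) = 0.972 (area = (16/2)·0.972²·sin(360°/16) = 2.89 mm²); the sphere at (5.5, 3.5): section is a regular 16-gon, circumradius = √(r²−h²) = √(6²−5.88²) = 1.194 (area = (16/2)·1.194²·sin(360°/16) = 4.36 mm²); the cone at (1, 13) is absent (z outside [0.5, 13.5]); the cube at (-0.5, 9.5) does not reach this height (z outside [4, 12]); Combining (union): the 2 present regions are separate (no shared area or edge), so areas and boundary lengths simply add and each stays a separate island — area = 7.26 mm²; the cube at (11, -4) is absent (z outside [7, 25]); Taking the first minus the rest: none of the subtracted shapes is present at this height, so that combined region is unchanged — area = 7.26 mm². So its area = 7.26 mm². Layer 35 is larger (226.06 vs 7.26 mm²).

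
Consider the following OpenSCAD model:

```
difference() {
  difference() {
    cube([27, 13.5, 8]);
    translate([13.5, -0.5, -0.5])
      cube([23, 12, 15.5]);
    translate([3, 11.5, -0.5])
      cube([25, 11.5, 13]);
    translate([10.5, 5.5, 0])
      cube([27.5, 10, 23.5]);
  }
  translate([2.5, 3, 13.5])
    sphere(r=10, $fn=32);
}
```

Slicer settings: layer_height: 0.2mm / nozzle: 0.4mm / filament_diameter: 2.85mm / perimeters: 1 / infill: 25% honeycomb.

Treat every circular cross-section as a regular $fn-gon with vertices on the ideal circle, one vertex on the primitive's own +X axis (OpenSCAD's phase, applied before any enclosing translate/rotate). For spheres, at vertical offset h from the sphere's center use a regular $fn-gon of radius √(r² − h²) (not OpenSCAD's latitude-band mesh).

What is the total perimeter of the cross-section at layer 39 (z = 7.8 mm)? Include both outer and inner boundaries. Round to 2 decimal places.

51.58 mm

At z = 7.8 mm: the cube is present — its section is the full 27×13.5 rectangle (perimeter 81.00 mm); the 23×12 cube at (13.5, -0.5) contributes its full rectangle (perimeter 70.00 mm); the cube at (3, 11.5) is present — its section is the full 25×11.5 rectangle (perimeter 73.00 mm); the cube at (10.5, 5.5) (footprint 27.5×10) is included at this height (perimeter 75.00 mm); Taking the first minus the rest: starting from the 27×13.5 cube, the 23×12 cube at (13.5, -0.5) partially overlaps it — only the 155.25 mm² overlap (of its 276.00 mm²) is removed, clipping the outline; the 25×11.5 cube at (3, 11.5) partially overlaps it — only the 48.00 mm² overlap (of its 287.50 mm²) is removed, clipping the outline; the 27.5×10 cube at (10.5, 5.5) partially overlaps it — only the 18.00 mm² overlap (of its 275.00 mm²) is removed, clipping the outline — boundary = 54.00 mm; the r=10 sphere at (2.5, 3) slices to a regular 32-gon of circumradius 8.216 (√(r²−h²) with h=5.7 from center) (perimeter = 2·32·8.216·sin(180°/32) = 51.54 mm); After the difference (first − rest): starting from that combined region, the r=10 sphere at (2.5, 3) partially overlaps it — only the 104.34 mm² overlap (of its 210.73 mm²) is removed, clipping the outline — boundary = 51.58 mm. Overall, the cross-section is a single solid region. Total boundary length (outer) = 51.58 mm.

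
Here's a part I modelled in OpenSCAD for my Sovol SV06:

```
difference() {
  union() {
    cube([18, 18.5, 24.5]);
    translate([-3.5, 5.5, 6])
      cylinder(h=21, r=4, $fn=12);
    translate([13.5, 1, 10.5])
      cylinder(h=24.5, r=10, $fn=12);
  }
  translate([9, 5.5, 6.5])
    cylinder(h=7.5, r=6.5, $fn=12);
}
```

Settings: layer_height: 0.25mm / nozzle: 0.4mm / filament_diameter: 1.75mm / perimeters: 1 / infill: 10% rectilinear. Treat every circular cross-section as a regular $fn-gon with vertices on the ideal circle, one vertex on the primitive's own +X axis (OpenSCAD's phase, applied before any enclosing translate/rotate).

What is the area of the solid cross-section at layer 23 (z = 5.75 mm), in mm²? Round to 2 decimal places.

333.00 mm²

At z = 5.75 mm: the 18×18.5 cube contributes its full rectangle (area 333.00 mm²); the cylinder at (-3.5, 5.5) does not reach this height (z outside [6, 27]); the cylinder at (13.5, 1) does not reach this height (z outside [10.5, 35]); Taking the union: only the 18×18.5 cube is present, so the union is just that shape — area = 333.00 mm²; the cylinder at (9, 5.5) is absent (z outside [6.5, 14]); After the difference (first − rest): none of the subtracted shapes is present at this height, so that combined region is unchanged — area = 333.00 mm². Overall, the cross-section is a single solid region. Net area = 333.00 mm².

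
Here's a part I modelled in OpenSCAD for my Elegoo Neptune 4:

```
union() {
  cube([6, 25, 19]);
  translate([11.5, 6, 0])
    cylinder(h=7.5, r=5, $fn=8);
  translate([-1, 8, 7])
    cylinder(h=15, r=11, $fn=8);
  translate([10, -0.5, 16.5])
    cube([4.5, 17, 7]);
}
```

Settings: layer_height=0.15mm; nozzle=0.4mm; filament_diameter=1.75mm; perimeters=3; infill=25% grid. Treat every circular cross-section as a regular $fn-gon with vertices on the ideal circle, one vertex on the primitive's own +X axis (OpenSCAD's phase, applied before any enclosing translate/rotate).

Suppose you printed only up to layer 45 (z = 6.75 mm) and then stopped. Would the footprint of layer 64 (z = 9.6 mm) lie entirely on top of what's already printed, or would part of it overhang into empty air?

part overhangs

Compare the two slices. At z = 6.75: the 6×25 cube contributes its full rectangle (area 150.00 mm²); the r=5 cylinder at (11.5, 6) contributes a regular 8-gon of circumradius 5 (area = (8/2)·5.000²·sin(360°/8) = 70.71 mm²); the cylinder at (-1, 8) is absent (z outside [7, 22]); the cube at (10, -0.5) is absent (z outside [16.5, 23.5]); Taking the union: the 2 present regions are separate (no shared area or edge), so areas and boundary lengths simply add and each stays a separate island — area = 220.71 mm². At z = 9.6: the cube (footprint 6×25) is included at this height (area 150.00 mm²); the cylinder at (11.5, 6) is not intersected at this z (z outside [0, 7.5]); the r=11 cylinder at (-1, 8) gives a regular 8-gon of circumradius 11 (constant along its height) (area = (8/2)·11.000²·sin(360°/8) = 342.24 mm²); the cube at (10, -0.5) is not intersected at this z (z outside [16.5, 23.5]); Taking the union: the regions partially overlap — summed areas 492.24 mm² minus the doubly-counted overlap 104.06 mm² gives 388.18 mm² — area = 388.18 mm². Checking containment: at z = 9.6 the cross-section extends beyond the z = 6.75 cross-section by about 225.06 mm².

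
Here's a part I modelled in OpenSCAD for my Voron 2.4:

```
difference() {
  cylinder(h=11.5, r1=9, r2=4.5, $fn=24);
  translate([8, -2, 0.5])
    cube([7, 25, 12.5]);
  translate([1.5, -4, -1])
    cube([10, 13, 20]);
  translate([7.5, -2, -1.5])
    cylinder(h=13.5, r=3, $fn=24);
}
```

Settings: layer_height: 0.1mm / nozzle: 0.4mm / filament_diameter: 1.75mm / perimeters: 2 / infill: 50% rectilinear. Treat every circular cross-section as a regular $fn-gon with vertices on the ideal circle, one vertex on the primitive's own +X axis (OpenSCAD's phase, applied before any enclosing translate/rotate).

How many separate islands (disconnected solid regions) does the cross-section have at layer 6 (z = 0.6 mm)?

1

At z = 0.6 mm: the cone: at t=0.052 of its height the radius interpolates to r₁+(r₂−r₁)t = 8.765, giving a regular 24-gon of that circumradius; the cube at (8, -2) (footprint 7×25) is included at this height; the cube at (1.5, -4) is present — its section is the full 10×13 rectangle; the r=3 cylinder at (7.5, -2) contributes a regular 24-gon of circumradius 3; After the difference (first − rest): starting from the cone, the 7×25 cube at (8, -2) partially overlaps it — only the 2.93 mm² overlap (of its 175.00 mm²) is removed, clipping the outline; the 10×13 cube at (1.5, -4) partially overlaps it — only the 71.31 mm² overlap (of its 130.00 mm²) is removed, clipping the outline; the r=3 cylinder at (7.5, -2) partially overlaps it — only the 1.49 mm² overlap (of its 27.95 mm²) is removed, clipping the outline — 1 connected region. Overall, the cross-section is a single solid region. Island count = 1.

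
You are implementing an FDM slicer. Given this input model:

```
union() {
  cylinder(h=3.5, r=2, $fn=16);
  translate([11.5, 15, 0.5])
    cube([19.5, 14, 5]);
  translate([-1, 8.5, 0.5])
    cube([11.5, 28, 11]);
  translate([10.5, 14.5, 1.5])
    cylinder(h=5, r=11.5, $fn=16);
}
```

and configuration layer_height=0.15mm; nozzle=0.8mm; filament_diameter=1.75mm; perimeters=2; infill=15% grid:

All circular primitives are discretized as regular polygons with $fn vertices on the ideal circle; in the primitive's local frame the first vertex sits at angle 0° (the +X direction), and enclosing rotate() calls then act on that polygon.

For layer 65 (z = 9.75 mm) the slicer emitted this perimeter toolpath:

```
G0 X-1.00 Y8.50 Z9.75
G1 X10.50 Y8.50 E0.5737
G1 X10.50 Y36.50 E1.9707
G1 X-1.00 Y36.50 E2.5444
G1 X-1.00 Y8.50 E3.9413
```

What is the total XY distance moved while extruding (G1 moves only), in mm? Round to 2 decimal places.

79.00 mm

Sum the Euclidean lengths of each G1 segment: total = 79.00 mm.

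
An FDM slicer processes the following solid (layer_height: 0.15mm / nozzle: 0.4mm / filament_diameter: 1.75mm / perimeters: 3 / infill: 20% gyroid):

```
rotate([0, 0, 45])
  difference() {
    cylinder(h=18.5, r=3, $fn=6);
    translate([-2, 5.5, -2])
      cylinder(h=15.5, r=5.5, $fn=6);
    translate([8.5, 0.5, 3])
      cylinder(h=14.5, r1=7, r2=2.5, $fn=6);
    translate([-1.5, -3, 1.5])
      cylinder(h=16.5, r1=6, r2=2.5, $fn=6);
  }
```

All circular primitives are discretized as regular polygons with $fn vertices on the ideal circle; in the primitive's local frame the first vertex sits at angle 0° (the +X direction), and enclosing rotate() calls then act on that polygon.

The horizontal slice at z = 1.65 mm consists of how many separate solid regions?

At z = 1.65 mm: the r=3 cylinder gives a regular 6-gon of circumradius 3 (constant along its height); the r=5.5 cylinder at (-2, 5.5) contributes a regular 6-gon of circumradius 5.5; the cone at (8.5, 0.5) does not reach this height (z outside [3, 17.5]); the cone at (-1.5, -3) (r1=6→r2=2.5) has section circumradius 5.968 here — a regular 6-gon; Taking the first minus the rest: starting from the r=3 cylinder, the r=5.5 cylinder at (-2, 5.5) partially overlaps it — only the 6.14 mm² overlap (of its 78.59 mm²) is removed, clipping the outline; the cone at (-1.5, -3) partially overlaps it — only the 16.63 mm² overlap (of its 92.54 mm²) is removed, clipping the outline — 1 connected region; (whole slice rotated 45° about Z — lengths, areas and connectivity unchanged). The result has 1 disconnected region.

1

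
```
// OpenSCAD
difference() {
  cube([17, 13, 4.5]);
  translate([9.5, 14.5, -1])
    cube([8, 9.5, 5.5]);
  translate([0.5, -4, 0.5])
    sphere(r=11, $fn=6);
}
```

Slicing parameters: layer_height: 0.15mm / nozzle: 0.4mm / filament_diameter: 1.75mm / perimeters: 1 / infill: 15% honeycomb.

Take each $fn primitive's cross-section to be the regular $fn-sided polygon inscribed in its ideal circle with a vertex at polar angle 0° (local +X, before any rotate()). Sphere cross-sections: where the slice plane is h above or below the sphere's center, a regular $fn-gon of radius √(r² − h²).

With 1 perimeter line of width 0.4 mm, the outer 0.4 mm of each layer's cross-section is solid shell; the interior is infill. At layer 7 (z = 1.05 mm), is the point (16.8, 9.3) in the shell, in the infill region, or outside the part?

shell

At z = 1.05 mm: the cube (footprint 17×13) is included at this height; the 8×9.5 cube at (9.5, 14.5) contributes its full rectangle; the r=11 sphere at (0.5, -4) contributes a regular 6-gon of circumradius √(11²−0.55²) = 10.986; Taking the first minus the rest: starting from the 17×13 cube, the 8×9.5 cube at (9.5, 14.5) misses the remaining region (no effect); the r=11 sphere at (0.5, -4) partially overlaps it — only the 41.83 mm² overlap (of its 313.58 mm²) is removed, clipping the outline — 1 connected region. Overall, the cross-section is a single solid region. The nearest boundary edge runs (17.00, 13.00)→(17.00, 0.00); distance from the point to it = 0.20 mm. The point is inside the cross-section, 0.20 mm from the nearest boundary — within the 0.4 mm shell band (1 × 0.4).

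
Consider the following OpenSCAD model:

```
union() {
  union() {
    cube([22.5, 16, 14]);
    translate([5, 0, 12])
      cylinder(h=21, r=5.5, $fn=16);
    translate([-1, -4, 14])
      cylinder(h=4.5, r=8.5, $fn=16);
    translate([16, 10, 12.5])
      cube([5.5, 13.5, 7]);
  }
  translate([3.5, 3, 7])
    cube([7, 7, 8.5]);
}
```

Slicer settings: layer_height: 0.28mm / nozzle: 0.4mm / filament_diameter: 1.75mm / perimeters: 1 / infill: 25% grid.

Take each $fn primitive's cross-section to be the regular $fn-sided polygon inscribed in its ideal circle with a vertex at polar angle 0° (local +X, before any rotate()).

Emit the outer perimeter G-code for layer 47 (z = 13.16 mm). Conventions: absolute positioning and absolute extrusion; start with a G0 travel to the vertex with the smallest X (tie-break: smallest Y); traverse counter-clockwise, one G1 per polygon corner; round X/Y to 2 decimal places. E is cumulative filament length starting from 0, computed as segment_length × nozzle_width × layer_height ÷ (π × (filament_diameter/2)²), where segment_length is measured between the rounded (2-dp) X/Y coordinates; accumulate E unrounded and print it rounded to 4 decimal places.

G0 X-0.50 Y0.00 Z13.16
G1 X-0.08 Y-2.10 E0.0997
G1 X1.11 Y-3.89 E0.1998
G1 X2.90 Y-5.08 E0.2999
G1 X5.00 Y-5.50 E0.3996
G1 X7.10 Y-5.08 E0.4993
G1 X8.89 Y-3.89 E0.5994
G1 X10.08 Y-2.10 E0.6995
G1 X10.50 Y0.00 E0.7992
G1 X22.50 Y0.00 E1.3580
G1 X22.50 Y16.00 E2.1030
G1 X21.50 Y16.00 E2.1496
G1 X21.50 Y23.50 E2.4988
G1 X16.00 Y23.50 E2.7549
G1 X16.00 Y16.00 E3.1042
G1 X0.00 Y16.00 E3.8492
G1 X0.00 Y2.23 E4.4904
G1 X-0.08 Y2.10 E4.4975
G1 X-0.50 Y0.00 E4.5972

At z = 13.16 mm: the cube is present — its section is the full 22.5×16 rectangle; the r=5.5 cylinder at (5, 0) gives a regular 16-gon of circumradius 5.5 (constant along its height); the cylinder at (-1, -4) is not intersected at this z (z outside [14, 18.5]); the cube at (16, 10) (footprint 5.5×13.5) is included at this height; Combining (union): the regions partially overlap (shared area 78.69 mm²), so overlapping operands fuse into one piece — 1 connected region; the cube at (3.5, 3) is present — its section is the full 7×7 rectangle; Combining (union): the 7×7 cube at (3.5, 3) lies entirely inside the result so far, so the union is just the result so far — 1 connected region. The outline is a single polygon with 18 vertices. Extrusion per mm of travel: 0.4 × 0.28 / (π × 0.875²) = 0.046564. Accumulating E over each segment gives final E = 4.5972.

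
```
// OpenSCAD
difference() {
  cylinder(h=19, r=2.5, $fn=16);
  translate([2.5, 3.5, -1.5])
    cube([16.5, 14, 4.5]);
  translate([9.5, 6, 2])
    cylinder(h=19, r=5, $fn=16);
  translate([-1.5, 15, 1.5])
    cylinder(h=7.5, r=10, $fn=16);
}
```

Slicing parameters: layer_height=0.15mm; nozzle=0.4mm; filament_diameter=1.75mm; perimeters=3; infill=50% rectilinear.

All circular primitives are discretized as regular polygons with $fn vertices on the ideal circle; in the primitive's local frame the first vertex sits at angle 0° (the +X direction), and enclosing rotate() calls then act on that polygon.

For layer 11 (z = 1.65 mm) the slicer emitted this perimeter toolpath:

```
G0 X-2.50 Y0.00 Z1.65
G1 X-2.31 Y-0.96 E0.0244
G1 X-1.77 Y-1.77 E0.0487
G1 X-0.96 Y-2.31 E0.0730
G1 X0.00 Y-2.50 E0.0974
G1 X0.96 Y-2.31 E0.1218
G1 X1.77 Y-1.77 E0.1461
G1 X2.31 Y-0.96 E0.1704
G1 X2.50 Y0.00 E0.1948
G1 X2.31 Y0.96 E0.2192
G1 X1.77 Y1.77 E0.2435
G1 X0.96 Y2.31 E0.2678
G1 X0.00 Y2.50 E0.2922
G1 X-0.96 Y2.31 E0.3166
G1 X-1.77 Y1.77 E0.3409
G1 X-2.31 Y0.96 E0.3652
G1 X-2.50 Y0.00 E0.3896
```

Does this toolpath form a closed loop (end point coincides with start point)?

Start point (G0): (-2.50, 0.00). End point (last G1): the path returns to the start — closed.

yes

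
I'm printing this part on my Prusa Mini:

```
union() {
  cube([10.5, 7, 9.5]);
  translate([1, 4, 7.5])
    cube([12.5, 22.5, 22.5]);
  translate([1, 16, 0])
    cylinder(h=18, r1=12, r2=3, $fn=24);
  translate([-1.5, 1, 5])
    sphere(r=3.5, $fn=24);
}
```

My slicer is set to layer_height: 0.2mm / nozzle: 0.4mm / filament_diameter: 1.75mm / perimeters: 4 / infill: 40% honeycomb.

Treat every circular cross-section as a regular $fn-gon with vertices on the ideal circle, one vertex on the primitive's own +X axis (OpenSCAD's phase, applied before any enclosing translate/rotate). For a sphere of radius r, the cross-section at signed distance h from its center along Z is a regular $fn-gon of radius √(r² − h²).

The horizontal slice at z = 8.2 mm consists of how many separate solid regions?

2

At z = 8.2 mm: the cube is present — its section is the full 10.5×7 rectangle; the cube at (1, 4) is present — its section is the full 12.5×22.5 rectangle; the cone at (1, 16) (r1=12→r2=3) has section circumradius 7.900 here — a regular 24-gon; the r=3.5 sphere at (-1.5, 1) slices to a regular 24-gon of circumradius 1.418 (√(r²−h²) with h=3.2 from center); Taking the union: the regions partially overlap (shared area 125.42 mm²), so overlapping operands fuse into one piece — 2 connected regions. The result has 2 disconnected regions.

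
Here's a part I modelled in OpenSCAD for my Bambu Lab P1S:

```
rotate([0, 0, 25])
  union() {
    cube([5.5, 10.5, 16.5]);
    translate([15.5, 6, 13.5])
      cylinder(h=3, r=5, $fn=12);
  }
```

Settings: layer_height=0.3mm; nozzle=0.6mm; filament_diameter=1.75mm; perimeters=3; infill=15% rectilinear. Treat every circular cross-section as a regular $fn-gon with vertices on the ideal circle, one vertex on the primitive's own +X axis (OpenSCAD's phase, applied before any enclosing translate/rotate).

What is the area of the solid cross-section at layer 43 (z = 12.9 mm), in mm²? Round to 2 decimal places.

At z = 12.9 mm: the cube is present — its section is the full 5.5×10.5 rectangle (area 57.75 mm²); the cylinder at (15.5, 6) does not reach this height (z outside [13.5, 16.5]); Combining (union): only the 5.5×10.5 cube is present, so the union is just that shape — area = 57.75 mm²; (whole slice rotated 25° about Z — lengths, areas and connectivity unchanged). Overall, the cross-section is a single solid region. Net area = 57.75 mm².

57.75 mm²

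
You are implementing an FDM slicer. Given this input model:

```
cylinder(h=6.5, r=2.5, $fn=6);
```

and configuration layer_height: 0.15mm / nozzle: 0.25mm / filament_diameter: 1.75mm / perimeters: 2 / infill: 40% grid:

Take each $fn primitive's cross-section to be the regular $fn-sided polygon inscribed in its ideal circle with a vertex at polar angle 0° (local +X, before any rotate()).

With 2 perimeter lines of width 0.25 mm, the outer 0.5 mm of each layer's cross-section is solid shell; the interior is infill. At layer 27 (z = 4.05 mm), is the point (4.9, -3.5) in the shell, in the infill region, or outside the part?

outside

At z = 4.05 mm: the r=2.5 cylinder gives a regular 6-gon of circumradius 2.5 (constant along its height). Overall, the cross-section is a single solid region. The nearest boundary edge runs (1.25, -2.17)→(2.50, 0.00); distance from the point to it = 3.83 mm. The point is not inside any of the regions above, so it lies outside the cross-section (3.83 mm from the nearest boundary).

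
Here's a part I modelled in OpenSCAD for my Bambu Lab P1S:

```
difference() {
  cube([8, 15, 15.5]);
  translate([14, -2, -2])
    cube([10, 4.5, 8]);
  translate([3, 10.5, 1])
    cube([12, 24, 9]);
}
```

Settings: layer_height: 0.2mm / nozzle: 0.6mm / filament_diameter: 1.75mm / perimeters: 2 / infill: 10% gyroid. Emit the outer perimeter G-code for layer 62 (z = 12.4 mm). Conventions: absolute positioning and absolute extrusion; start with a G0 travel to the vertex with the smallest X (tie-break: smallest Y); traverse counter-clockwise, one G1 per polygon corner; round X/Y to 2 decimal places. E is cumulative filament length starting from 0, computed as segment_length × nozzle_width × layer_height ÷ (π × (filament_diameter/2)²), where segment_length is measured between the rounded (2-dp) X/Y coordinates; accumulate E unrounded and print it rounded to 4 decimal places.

G0 X0.00 Y0.00 Z12.40
G1 X8.00 Y0.00 E0.3991
G1 X8.00 Y15.00 E1.1475
G1 X0.00 Y15.00 E1.5466
G1 X0.00 Y0.00 E2.2949

At z = 12.4 mm: the cube (footprint 8×15) is included at this height; the cube at (14, -2) is absent (z outside [-2, 6]); the cube at (3, 10.5) is not intersected at this z (z outside [1, 10]); Taking the first minus the rest: none of the subtracted shapes is present at this height, so the 8×15 cube is unchanged — 1 connected region. The outline is a single polygon with 4 vertices. Extrusion per mm of travel: 0.6 × 0.2 / (π × 0.875²) = 0.049890. Accumulating E over each segment gives final E = 2.2949.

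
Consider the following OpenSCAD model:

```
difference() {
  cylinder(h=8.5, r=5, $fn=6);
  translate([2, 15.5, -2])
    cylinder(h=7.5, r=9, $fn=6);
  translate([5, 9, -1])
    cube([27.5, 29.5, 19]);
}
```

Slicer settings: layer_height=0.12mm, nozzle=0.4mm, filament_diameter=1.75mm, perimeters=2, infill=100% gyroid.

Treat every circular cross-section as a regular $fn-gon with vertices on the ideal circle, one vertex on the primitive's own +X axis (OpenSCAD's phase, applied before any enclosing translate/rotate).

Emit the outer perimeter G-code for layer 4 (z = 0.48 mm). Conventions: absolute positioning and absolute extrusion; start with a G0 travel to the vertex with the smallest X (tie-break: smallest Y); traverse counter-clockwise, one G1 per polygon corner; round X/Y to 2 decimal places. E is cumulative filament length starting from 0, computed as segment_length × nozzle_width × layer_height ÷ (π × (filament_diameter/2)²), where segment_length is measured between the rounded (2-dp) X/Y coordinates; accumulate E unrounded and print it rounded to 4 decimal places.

G0 X-5.00 Y0.00 Z0.48
G1 X-2.50 Y-4.33 E0.0998
G1 X2.50 Y-4.33 E0.1996
G1 X5.00 Y0.00 E0.2993
G1 X2.50 Y4.33 E0.3991
G1 X-2.50 Y4.33 E0.4989
G1 X-5.00 Y0.00 E0.5987

At z = 0.48 mm: the r=5 cylinder gives a regular 6-gon of circumradius 5 (constant along its height); the r=9 cylinder at (2, 15.5) contributes a regular 6-gon of circumradius 9; the cube at (5, 9) (footprint 27.5×29.5) is included at this height; After the difference (first − rest): starting from the r=5 cylinder, the r=9 cylinder at (2, 15.5) misses the remaining region (no effect); the 27.5×29.5 cube at (5, 9) misses the remaining region (no effect) — 1 connected region. The outline is a single polygon with 6 vertices. Extrusion per mm of travel: 0.4 × 0.12 / (π × 0.875²) = 0.019956. Accumulating E over each segment gives final E = 0.5987.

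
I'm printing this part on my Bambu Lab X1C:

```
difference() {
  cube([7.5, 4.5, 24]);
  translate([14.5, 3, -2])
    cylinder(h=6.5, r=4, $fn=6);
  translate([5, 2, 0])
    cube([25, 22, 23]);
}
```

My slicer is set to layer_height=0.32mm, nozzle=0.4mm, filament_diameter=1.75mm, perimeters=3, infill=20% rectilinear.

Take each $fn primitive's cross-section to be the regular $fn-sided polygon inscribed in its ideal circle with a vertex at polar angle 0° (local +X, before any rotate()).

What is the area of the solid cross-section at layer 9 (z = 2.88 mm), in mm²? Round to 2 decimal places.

27.50 mm²

At z = 2.88 mm: the 7.5×4.5 cube contributes its full rectangle (area 33.75 mm²); the r=4 cylinder at (14.5, 3) contributes a regular 6-gon of circumradius 4 (area = (6/2)·4.000²·sin(360°/6) = 41.57 mm²); the cube at (5, 2) (footprint 25×22) is included at this height (area 550.00 mm²); Subtracting the remaining from the first: starting from the 7.5×4.5 cube (33.75 mm²), the r=4 cylinder at (14.5, 3) misses the remaining region (no effect); the 25×22 cube at (5, 2) partially overlaps it — only the 6.25 mm² overlap (of its 550.00 mm²) is removed, clipping the outline — area = 27.50 mm². Overall, the cross-section is a single solid region. Net area = 27.50 mm².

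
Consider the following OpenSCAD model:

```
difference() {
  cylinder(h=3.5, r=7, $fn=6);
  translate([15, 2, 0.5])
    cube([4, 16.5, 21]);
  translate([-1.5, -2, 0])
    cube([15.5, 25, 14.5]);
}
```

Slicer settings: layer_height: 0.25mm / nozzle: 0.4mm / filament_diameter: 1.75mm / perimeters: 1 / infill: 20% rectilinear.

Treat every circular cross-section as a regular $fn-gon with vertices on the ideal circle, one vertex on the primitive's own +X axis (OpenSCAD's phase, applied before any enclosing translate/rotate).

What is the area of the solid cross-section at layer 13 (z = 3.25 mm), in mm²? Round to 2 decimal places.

At z = 3.25 mm: the r=7 cylinder gives a regular 6-gon of circumradius 7 (constant along its height) (area = (6/2)·7.000²·sin(360°/6) = 127.31 mm²); the 4×16.5 cube at (15, 2) contributes its full rectangle (area 66.00 mm²); the 15.5×25 cube at (-1.5, -2) contributes its full rectangle (area 387.50 mm²); After the difference (first − rest): starting from the r=7 cylinder (127.31 mm²), the 4×16.5 cube at (15, 2) misses the remaining region (no effect); the 15.5×25 cube at (-1.5, -2) partially overlaps it — only the 56.76 mm² overlap (of its 387.50 mm²) is removed, clipping the outline — area = 70.54 mm². Overall, the cross-section is a single solid region. Net area = 70.54 mm².

70.54 mm²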